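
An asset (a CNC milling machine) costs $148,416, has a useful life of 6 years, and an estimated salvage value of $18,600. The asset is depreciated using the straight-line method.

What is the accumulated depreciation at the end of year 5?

$108,180

Depreciable base = $148,416 − $18,600 = $129,816.
Annual expense = $129,816 / 6 = $21,636.
End of year 1: book value $126,780.
End of year 2: book value $105,144.
End of year 3: book value $83,508.
End of year 4: book value $61,872.
End of year 5: book value $40,236.
Accumulated through year 5 = $148,416 − $40,236 = $108,180.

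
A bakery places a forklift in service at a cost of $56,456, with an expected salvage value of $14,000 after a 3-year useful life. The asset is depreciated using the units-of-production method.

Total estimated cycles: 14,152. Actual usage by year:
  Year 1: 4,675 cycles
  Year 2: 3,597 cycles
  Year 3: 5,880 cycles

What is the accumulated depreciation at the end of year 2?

Depreciable base = $56,456 − $14,000 = $42,456.
Rate = $42,456 / 14,152 cycles = $3 per cycle.
Year 1: 4,675 × $3 = $14,025. Book value $42,431.
Year 2: 3,597 × $3 = $10,791. Book value $31,640.
Accumulated through year 2 = $56,456 − $31,640 = $24,816.

$24,816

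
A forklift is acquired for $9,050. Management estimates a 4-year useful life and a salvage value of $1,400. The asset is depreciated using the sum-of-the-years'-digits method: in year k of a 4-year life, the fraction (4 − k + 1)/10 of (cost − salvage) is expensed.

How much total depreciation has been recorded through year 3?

Depreciable base = $9,050 − $1,400 = $7,650.
Sum of the years' digits = 4+3+2+1 = 10.
Year 1: $7,650 × 4/10 = $3,060. Book value $5,990.
Year 2: $7,650 × 3/10 = $2,295. Book value $3,695.
Year 3: $7,650 × 2/10 = $1,530. Book value $2,165.
Accumulated through year 3 = $9,050 − $2,165 = $6,885.

$6,885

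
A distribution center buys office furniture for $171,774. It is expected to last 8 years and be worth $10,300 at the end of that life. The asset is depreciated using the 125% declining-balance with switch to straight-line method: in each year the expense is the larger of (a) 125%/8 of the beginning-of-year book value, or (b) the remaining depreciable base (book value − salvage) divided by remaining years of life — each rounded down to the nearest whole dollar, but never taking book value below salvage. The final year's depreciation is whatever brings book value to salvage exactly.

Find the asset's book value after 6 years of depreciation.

Depreciable base = $171,774 − $10,300 = $161,474.
Year 1: DB = ⌊$171,774 × 125%/8⌋ = $26,839; SL = ⌊$161,474/8⌋ = $20,184 → take DB $26,839. Book value $144,935.
Year 2: DB = ⌊$144,935 × 125%/8⌋ = $22,646; SL = ⌊$134,635/7⌋ = $19,233 → take DB $22,646. Book value $122,289.
Year 3: DB = ⌊$122,289 × 125%/8⌋ = $19,107; SL = ⌊$111,989/6⌋ = $18,664 → take DB $19,107. Book value $103,182.
Year 4: DB = ⌊$103,182 × 125%/8⌋ = $16,122; SL = ⌊$92,882/5⌋ = $18,576 → take SL $18,576. Book value $84,606.
Year 5: DB = ⌊$84,606 × 125%/8⌋ = $13,219; SL = ⌊$74,306/4⌋ = $18,576 → take SL $18,576. Book value $66,030.
Year 6: DB = ⌊$66,030 × 125%/8⌋ = $10,317; SL = ⌊$55,730/3⌋ = $18,576 → take SL $18,576. Book value $47,454.

$47,454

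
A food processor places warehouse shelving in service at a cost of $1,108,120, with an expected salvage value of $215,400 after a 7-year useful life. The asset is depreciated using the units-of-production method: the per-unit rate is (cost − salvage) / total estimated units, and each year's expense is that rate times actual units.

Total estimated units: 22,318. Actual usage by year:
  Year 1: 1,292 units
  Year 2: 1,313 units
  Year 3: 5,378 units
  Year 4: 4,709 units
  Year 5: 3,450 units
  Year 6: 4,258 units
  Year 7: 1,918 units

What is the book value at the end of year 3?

$788,800

Depreciable base = $1,108,120 − $215,400 = $892,720.
Rate = $892,720 / 22,318 units = $40 per unit.
Year 1: 1,292 × $40 = $51,680. Book value $1,056,440.
Year 2: 1,313 × $40 = $52,520. Book value $1,003,920.
Year 3: 5,378 × $40 = $215,120. Book value $788,800.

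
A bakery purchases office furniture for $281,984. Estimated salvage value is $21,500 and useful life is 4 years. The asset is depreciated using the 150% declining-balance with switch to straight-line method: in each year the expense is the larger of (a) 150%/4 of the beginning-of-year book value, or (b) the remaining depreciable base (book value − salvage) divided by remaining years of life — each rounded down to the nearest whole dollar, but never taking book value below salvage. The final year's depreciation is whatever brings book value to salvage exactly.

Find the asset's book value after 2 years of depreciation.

Depreciable base = $281,984 − $21,500 = $260,484.
Year 1: DB = ⌊$281,984 × 150%/4⌋ = $105,744; SL = ⌊$260,484/4⌋ = $65,121 → take DB $105,744. Book value $176,240.
Year 2: DB = ⌊$176,240 × 150%/4⌋ = $66,090; SL = ⌊$154,740/3⌋ = $51,580 → take DB $66,090. Book value $110,150.

$110,150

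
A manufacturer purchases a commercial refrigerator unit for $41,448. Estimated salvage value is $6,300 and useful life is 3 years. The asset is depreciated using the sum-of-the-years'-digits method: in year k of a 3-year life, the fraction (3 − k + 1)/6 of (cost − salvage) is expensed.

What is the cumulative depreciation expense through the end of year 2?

Depreciable base = $41,448 − $6,300 = $35,148.
Sum of the years' digits = 3+2+1 = 6.
Year 1: $35,148 × 3/6 = $17,574. Book value $23,874.
Year 2: $35,148 × 2/6 = $11,716. Book value $12,158.
Accumulated through year 2 = $41,448 − $12,158 = $29,290.

$29,290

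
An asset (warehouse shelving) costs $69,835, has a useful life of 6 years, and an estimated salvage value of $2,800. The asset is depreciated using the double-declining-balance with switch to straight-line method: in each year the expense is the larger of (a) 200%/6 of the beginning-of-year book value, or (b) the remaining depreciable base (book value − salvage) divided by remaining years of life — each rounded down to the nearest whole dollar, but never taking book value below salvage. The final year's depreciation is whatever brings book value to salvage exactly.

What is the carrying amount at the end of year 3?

Depreciable base = $69,835 − $2,800 = $67,035.
Year 1: DB = ⌊$69,835 × 200%/6⌋ = $23,278; SL = ⌊$67,035/6⌋ = $11,172 → take DB $23,278. Book value $46,557.
Year 2: DB = ⌊$46,557 × 200%/6⌋ = $15,519; SL = ⌊$43,757/5⌋ = $8,751 → take DB $15,519. Book value $31,038.
Year 3: DB = ⌊$31,038 × 200%/6⌋ = $10,346; SL = ⌊$28,238/4⌋ = $7,059 → take DB $10,346. Book value $20,692.

$20,692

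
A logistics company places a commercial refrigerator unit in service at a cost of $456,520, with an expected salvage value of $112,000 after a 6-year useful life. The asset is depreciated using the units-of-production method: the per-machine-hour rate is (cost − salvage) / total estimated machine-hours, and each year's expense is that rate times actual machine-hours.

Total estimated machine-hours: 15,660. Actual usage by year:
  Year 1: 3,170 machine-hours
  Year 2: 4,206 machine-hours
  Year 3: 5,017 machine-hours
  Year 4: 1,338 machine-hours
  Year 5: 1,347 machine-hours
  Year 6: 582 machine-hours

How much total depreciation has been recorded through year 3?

$272,646

Depreciable base = $456,520 − $112,000 = $344,520.
Rate = $344,520 / 15,660 machine-hours = $22 per machine-hour.
Year 1: 3,170 × $22 = $69,740. Book value $386,780.
Year 2: 4,206 × $22 = $92,532. Book value $294,248.
Year 3: 5,017 × $22 = $110,374. Book value $183,874.
Accumulated through year 3 = $456,520 − $183,874 = $272,646.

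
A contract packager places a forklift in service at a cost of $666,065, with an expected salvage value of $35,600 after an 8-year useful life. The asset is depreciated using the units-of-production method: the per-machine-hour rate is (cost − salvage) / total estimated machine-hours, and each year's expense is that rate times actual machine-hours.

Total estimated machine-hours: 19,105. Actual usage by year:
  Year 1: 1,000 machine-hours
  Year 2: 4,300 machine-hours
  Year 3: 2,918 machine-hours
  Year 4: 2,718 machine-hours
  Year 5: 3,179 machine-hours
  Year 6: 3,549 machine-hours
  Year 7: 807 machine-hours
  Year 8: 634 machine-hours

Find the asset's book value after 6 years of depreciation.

$83,153

Depreciable base = $666,065 − $35,600 = $630,465.
Rate = $630,465 / 19,105 machine-hours = $33 per machine-hour.
Year 1: 1,000 × $33 = $33,000. Book value $633,065.
Year 2: 4,300 × $33 = $141,900. Book value $491,165.
Year 3: 2,918 × $33 = $96,294. Book value $394,871.
Year 4: 2,718 × $33 = $89,694. Book value $305,177.
Year 5: 3,179 × $33 = $104,907. Book value $200,270.
Year 6: 3,549 × $33 = $117,117. Book value $83,153.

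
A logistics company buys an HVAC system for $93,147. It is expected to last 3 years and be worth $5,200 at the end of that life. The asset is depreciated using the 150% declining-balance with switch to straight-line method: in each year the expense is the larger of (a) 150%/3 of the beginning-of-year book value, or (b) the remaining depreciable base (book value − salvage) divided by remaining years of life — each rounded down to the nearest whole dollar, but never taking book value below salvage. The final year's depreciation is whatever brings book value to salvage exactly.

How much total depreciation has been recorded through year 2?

$69,860

Depreciable base = $93,147 − $5,200 = $87,947.
Year 1: DB = ⌊$93,147 × 150%/3⌋ = $46,573; SL = ⌊$87,947/3⌋ = $29,315 → take DB $46,573. Book value $46,574.
Year 2: DB = ⌊$46,574 × 150%/3⌋ = $23,287; SL = ⌊$41,374/2⌋ = $20,687 → take DB $23,287. Book value $23,287.
Accumulated through year 2 = $93,147 − $23,287 = $69,860.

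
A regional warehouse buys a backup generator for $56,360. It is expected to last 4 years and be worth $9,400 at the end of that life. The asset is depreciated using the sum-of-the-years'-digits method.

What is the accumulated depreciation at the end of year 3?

Depreciable base = $56,360 − $9,400 = $46,960.
Sum of the years' digits = 4+3+2+1 = 10.
Year 1: $46,960 × 4/10 = $18,784. Book value $37,576.
Year 2: $46,960 × 3/10 = $14,088. Book value $23,488.
Year 3: $46,960 × 2/10 = $9,392. Book value $14,096.
Accumulated through year 3 = $56,360 − $14,096 = $42,264.

$42,264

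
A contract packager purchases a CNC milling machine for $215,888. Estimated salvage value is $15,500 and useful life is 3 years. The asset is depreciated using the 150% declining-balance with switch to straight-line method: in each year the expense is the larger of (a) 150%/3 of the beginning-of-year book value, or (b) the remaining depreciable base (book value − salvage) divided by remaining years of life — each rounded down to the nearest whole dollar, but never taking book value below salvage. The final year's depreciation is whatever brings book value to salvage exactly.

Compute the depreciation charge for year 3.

$38,472

Depreciable base = $215,888 − $15,500 = $200,388.
Year 1: DB = ⌊$215,888 × 150%/3⌋ = $107,944; SL = ⌊$200,388/3⌋ = $66,796 → take DB $107,944. Book value $107,944.
Year 2: DB = ⌊$107,944 × 150%/3⌋ = $53,972; SL = ⌊$92,444/2⌋ = $46,222 → take DB $53,972. Book value $53,972.
Year 3 (final): $53,972 − $15,500 = $38,472. Book value $15,500.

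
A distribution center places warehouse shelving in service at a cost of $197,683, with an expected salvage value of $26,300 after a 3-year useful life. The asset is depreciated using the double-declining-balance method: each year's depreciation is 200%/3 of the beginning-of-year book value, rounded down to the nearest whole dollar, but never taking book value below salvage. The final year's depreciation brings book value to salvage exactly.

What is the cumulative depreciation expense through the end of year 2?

Depreciable base = $197,683 − $26,300 = $171,383.
Year 1: ⌊$197,683 × 200%/3⌋ = $131,788. Book value $65,895.
Year 2: ⌊$65,895 × 200%/3⌋ = $43,930, capped at $39,595. Book value $26,300.
Accumulated through year 2 = $197,683 − $26,300 = $171,383.

$171,383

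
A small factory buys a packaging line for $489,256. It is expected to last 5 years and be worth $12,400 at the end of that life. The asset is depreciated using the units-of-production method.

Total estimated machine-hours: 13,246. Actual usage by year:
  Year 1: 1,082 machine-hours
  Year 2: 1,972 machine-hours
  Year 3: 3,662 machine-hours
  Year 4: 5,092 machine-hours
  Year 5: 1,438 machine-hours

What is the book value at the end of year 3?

$247,480

Depreciable base = $489,256 − $12,400 = $476,856.
Rate = $476,856 / 13,246 machine-hours = $36 per machine-hour.
Year 1: 1,082 × $36 = $38,952. Book value $450,304.
Year 2: 1,972 × $36 = $70,992. Book value $379,312.
Year 3: 3,662 × $36 = $131,832. Book value $247,480.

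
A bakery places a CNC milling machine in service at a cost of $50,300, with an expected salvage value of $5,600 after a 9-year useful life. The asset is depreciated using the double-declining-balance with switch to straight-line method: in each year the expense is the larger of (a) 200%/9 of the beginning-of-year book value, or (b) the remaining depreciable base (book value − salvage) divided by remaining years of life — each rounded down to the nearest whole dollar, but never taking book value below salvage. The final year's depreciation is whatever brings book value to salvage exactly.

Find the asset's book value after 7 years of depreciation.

$8,663

Depreciable base = $50,300 − $5,600 = $44,700.
Year 1: DB = ⌊$50,300 × 200%/9⌋ = $11,177; SL = ⌊$44,700/9⌋ = $4,966 → take DB $11,177. Book value $39,123.
Year 2: DB = ⌊$39,123 × 200%/9⌋ = $8,694; SL = ⌊$33,523/8⌋ = $4,190 → take DB $8,694. Book value $30,429.
Year 3: DB = ⌊$30,429 × 200%/9⌋ = $6,762; SL = ⌊$24,829/7⌋ = $3,547 → take DB $6,762. Book value $23,667.
Year 4: DB = ⌊$23,667 × 200%/9⌋ = $5,259; SL = ⌊$18,067/6⌋ = $3,011 → take DB $5,259. Book value $18,408.
Year 5: DB = ⌊$18,408 × 200%/9⌋ = $4,090; SL = ⌊$12,808/5⌋ = $2,561 → take DB $4,090. Book value $14,318.
Year 6: DB = ⌊$14,318 × 200%/9⌋ = $3,181; SL = ⌊$8,718/4⌋ = $2,179 → take DB $3,181. Book value $11,137.
Year 7: DB = ⌊$11,137 × 200%/9⌋ = $2,474; SL = ⌊$5,537/3⌋ = $1,845 → take DB $2,474. Book value $8,663.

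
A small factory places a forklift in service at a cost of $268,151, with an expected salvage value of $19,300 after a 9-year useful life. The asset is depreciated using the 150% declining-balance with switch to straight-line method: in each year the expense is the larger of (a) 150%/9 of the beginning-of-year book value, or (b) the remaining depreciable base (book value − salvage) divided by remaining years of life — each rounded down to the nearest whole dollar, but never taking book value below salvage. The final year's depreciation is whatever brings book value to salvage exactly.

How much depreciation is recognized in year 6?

Depreciable base = $268,151 − $19,300 = $248,851.
Year 1: DB = ⌊$268,151 × 150%/9⌋ = $44,691; SL = ⌊$248,851/9⌋ = $27,650 → take DB $44,691. Book value $223,460.
Year 2: DB = ⌊$223,460 × 150%/9⌋ = $37,243; SL = ⌊$204,160/8⌋ = $25,520 → take DB $37,243. Book value $186,217.
Year 3: DB = ⌊$186,217 × 150%/9⌋ = $31,036; SL = ⌊$166,917/7⌋ = $23,845 → take DB $31,036. Book value $155,181.
Year 4: DB = ⌊$155,181 × 150%/9⌋ = $25,863; SL = ⌊$135,881/6⌋ = $22,646 → take DB $25,863. Book value $129,318.
Year 5: DB = ⌊$129,318 × 150%/9⌋ = $21,553; SL = ⌊$110,018/5⌋ = $22,003 → take SL $22,003. Book value $107,315.
Year 6: DB = ⌊$107,315 × 150%/9⌋ = $17,885; SL = ⌊$88,015/4⌋ = $22,003 → take SL $22,003. Book value $85,312.

$22,003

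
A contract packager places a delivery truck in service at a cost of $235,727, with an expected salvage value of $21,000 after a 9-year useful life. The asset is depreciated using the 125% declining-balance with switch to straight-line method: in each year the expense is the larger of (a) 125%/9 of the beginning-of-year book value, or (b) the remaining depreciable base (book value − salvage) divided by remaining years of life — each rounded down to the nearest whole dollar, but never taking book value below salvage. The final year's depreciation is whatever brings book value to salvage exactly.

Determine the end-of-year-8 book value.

Depreciable base = $235,727 − $21,000 = $214,727.
Year 1: DB = ⌊$235,727 × 125%/9⌋ = $32,739; SL = ⌊$214,727/9⌋ = $23,858 → take DB $32,739. Book value $202,988.
Year 2: DB = ⌊$202,988 × 125%/9⌋ = $28,192; SL = ⌊$181,988/8⌋ = $22,748 → take DB $28,192. Book value $174,796.
Year 3: DB = ⌊$174,796 × 125%/9⌋ = $24,277; SL = ⌊$153,796/7⌋ = $21,970 → take DB $24,277. Book value $150,519.
Year 4: DB = ⌊$150,519 × 125%/9⌋ = $20,905; SL = ⌊$129,519/6⌋ = $21,586 → take SL $21,586. Book value $128,933.
Year 5: DB = ⌊$128,933 × 125%/9⌋ = $17,907; SL = ⌊$107,933/5⌋ = $21,586 → take SL $21,586. Book value $107,347.
Year 6: DB = ⌊$107,347 × 125%/9⌋ = $14,909; SL = ⌊$86,347/4⌋ = $21,586 → take SL $21,586. Book value $85,761.
Year 7: DB = ⌊$85,761 × 125%/9⌋ = $11,911; SL = ⌊$64,761/3⌋ = $21,587 → take SL $21,587. Book value $64,174.
Year 8: DB = ⌊$64,174 × 125%/9⌋ = $8,913; SL = ⌊$43,174/2⌋ = $21,587 → take SL $21,587. Book value $42,587.

$42,587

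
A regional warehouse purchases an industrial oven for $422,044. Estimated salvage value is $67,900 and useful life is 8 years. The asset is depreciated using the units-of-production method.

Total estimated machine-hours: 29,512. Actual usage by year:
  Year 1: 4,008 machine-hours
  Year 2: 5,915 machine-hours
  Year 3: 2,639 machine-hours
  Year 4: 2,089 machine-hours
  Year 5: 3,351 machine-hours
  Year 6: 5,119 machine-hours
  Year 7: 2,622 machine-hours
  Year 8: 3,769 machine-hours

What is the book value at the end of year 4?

$246,232

Depreciable base = $422,044 − $67,900 = $354,144.
Rate = $354,144 / 29,512 machine-hours = $12 per machine-hour.
Year 1: 4,008 × $12 = $48,096. Book value $373,948.
Year 2: 5,915 × $12 = $70,980. Book value $302,968.
Year 3: 2,639 × $12 = $31,668. Book value $271,300.
Year 4: 2,089 × $12 = $25,068. Book value $246,232.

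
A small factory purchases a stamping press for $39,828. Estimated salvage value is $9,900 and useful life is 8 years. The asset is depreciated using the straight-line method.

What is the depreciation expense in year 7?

$3,741

Depreciable base = $39,828 − $9,900 = $29,928.
Annual expense = $29,928 / 8 = $3,741.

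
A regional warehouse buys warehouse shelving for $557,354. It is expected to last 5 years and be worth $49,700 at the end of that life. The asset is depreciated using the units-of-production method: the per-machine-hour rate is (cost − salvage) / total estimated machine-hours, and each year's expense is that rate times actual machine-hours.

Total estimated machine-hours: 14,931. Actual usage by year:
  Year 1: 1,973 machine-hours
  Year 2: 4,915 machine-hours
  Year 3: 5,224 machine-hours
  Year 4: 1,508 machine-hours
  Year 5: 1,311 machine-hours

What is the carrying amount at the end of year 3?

Depreciable base = $557,354 − $49,700 = $507,654.
Rate = $507,654 / 14,931 machine-hours = $34 per machine-hour.
Year 1: 1,973 × $34 = $67,082. Book value $490,272.
Year 2: 4,915 × $34 = $167,110. Book value $323,162.
Year 3: 5,224 × $34 = $177,616. Book value $145,546.

$145,546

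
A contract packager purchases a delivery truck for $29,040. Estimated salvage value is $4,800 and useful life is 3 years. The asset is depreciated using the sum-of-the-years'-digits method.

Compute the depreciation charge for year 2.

$8,080

Depreciable base = $29,040 − $4,800 = $24,240.
Sum of the years' digits = 3+2+1 = 6.
Year 1: $24,240 × 3/6 = $12,120. Book value $16,920.
Year 2: $24,240 × 2/6 = $8,080. Book value $8,840.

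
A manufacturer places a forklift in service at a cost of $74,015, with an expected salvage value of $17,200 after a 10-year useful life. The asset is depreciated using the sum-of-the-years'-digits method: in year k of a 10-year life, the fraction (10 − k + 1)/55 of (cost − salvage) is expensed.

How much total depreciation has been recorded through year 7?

$50,617

Depreciable base = $74,015 − $17,200 = $56,815.
Sum of the years' digits = 10+9+8+7+6+5+4+3+2+1 = 55.
Year 1: $56,815 × 10/55 = $10,330. Book value $63,685.
Year 2: $56,815 × 9/55 = $9,297. Book value $54,388.
Year 3: $56,815 × 8/55 = $8,264. Book value $46,124.
Year 4: $56,815 × 7/55 = $7,231. Book value $38,893.
Year 5: $56,815 × 6/55 = $6,198. Book value $32,695.
Year 6: $56,815 × 5/55 = $5,165. Book value $27,530.
Year 7: $56,815 × 4/55 = $4,132. Book value $23,398.
Accumulated through year 7 = $74,015 − $23,398 = $50,617.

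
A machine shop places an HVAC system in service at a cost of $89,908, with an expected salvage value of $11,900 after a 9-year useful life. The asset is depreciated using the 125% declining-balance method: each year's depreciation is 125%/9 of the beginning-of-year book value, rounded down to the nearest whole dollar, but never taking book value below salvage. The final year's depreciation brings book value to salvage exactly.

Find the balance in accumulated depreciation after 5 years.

$47,337

Depreciable base = $89,908 − $11,900 = $78,008.
Year 1: ⌊$89,908 × 125%/9⌋ = $12,487. Book value $77,421.
Year 2: ⌊$77,421 × 125%/9⌋ = $10,752. Book value $66,669.
Year 3: ⌊$66,669 × 125%/9⌋ = $9,259. Book value $57,410.
Year 4: ⌊$57,410 × 125%/9⌋ = $7,973. Book value $49,437.
Year 5: ⌊$49,437 × 125%/9⌋ = $6,866. Book value $42,571.
Accumulated through year 5 = $89,908 − $42,571 = $47,337.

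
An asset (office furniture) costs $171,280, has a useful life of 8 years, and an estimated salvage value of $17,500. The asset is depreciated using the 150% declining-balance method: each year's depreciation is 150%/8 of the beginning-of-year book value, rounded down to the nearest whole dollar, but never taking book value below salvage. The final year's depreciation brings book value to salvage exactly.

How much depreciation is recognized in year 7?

$9,239

Depreciable base = $171,280 − $17,500 = $153,780.
Year 1: ⌊$171,280 × 150%/8⌋ = $32,115. Book value $139,165.
Year 2: ⌊$139,165 × 150%/8⌋ = $26,093. Book value $113,072.
Year 3: ⌊$113,072 × 150%/8⌋ = $21,201. Book value $91,871.
Year 4: ⌊$91,871 × 150%/8⌋ = $17,225. Book value $74,646.
Year 5: ⌊$74,646 × 150%/8⌋ = $13,996. Book value $60,650.
Year 6: ⌊$60,650 × 150%/8⌋ = $11,371. Book value $49,279.
Year 7: ⌊$49,279 × 150%/8⌋ = $9,239. Book value $40,040.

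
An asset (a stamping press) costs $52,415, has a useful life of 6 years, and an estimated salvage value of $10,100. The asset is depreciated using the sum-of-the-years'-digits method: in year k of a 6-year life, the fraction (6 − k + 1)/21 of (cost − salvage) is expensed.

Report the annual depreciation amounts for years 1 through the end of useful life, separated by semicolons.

$12,090; $10,075; $8,060; $6,045; $4,030; $2,015

Depreciable base = $52,415 − $10,100 = $42,315.
Sum of the years' digits = 6+5+4+3+2+1 = 21.
Year 1: $42,315 × 6/21 = $12,090. Book value $40,325.
Year 2: $42,315 × 5/21 = $10,075. Book value $30,250.
Year 3: $42,315 × 4/21 = $8,060. Book value $22,190.
Year 4: $42,315 × 3/21 = $6,045. Book value $16,145.
Year 5: $42,315 × 2/21 = $4,030. Book value $12,115.
Year 6: $42,315 × 1/21 = $2,015. Book value $10,100.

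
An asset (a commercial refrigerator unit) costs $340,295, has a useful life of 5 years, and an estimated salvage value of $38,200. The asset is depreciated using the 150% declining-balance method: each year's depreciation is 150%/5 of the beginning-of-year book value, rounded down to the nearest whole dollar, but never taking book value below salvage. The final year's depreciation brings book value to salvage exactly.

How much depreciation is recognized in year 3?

Depreciable base = $340,295 − $38,200 = $302,095.
Year 1: ⌊$340,295 × 150%/5⌋ = $102,088. Book value $238,207.
Year 2: ⌊$238,207 × 150%/5⌋ = $71,462. Book value $166,745.
Year 3: ⌊$166,745 × 150%/5⌋ = $50,023. Book value $116,722.

$50,023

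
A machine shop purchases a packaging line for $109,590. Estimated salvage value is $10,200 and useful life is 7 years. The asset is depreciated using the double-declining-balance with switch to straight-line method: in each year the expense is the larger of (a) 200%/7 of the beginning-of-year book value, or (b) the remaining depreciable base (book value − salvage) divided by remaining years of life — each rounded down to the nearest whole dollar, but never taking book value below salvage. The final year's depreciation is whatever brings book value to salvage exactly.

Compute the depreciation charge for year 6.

Depreciable base = $109,590 − $10,200 = $99,390.
Year 1: DB = ⌊$109,590 × 200%/7⌋ = $31,311; SL = ⌊$99,390/7⌋ = $14,198 → take DB $31,311. Book value $78,279.
Year 2: DB = ⌊$78,279 × 200%/7⌋ = $22,365; SL = ⌊$68,079/6⌋ = $11,346 → take DB $22,365. Book value $55,914.
Year 3: DB = ⌊$55,914 × 200%/7⌋ = $15,975; SL = ⌊$45,714/5⌋ = $9,142 → take DB $15,975. Book value $39,939.
Year 4: DB = ⌊$39,939 × 200%/7⌋ = $11,411; SL = ⌊$29,739/4⌋ = $7,434 → take DB $11,411. Book value $28,528.
Year 5: DB = ⌊$28,528 × 200%/7⌋ = $8,150; SL = ⌊$18,328/3⌋ = $6,109 → take DB $8,150. Book value $20,378.
Year 6: DB = ⌊$20,378 × 200%/7⌋ = $5,822; SL = ⌊$10,178/2⌋ = $5,089 → take DB $5,822. Book value $14,556.

$5,822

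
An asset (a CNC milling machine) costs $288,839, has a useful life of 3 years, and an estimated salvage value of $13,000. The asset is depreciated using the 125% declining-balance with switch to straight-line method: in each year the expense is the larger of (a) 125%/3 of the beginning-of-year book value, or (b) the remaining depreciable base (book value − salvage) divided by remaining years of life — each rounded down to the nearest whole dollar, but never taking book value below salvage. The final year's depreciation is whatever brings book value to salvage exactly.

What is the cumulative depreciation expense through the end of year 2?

$198,094

Depreciable base = $288,839 − $13,000 = $275,839.
Year 1: DB = ⌊$288,839 × 125%/3⌋ = $120,349; SL = ⌊$275,839/3⌋ = $91,946 → take DB $120,349. Book value $168,490.
Year 2: DB = ⌊$168,490 × 125%/3⌋ = $70,204; SL = ⌊$155,490/2⌋ = $77,745 → take SL $77,745. Book value $90,745.
Accumulated through year 2 = $288,839 − $90,745 = $198,094.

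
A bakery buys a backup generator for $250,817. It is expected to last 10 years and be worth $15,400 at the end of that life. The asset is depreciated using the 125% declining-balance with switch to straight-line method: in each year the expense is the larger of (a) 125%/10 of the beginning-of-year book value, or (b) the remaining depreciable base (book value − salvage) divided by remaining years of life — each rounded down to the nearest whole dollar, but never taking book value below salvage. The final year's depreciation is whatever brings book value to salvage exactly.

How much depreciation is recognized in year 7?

$21,804

Depreciable base = $250,817 − $15,400 = $235,417.
Year 1: DB = ⌊$250,817 × 125%/10⌋ = $31,352; SL = ⌊$235,417/10⌋ = $23,541 → take DB $31,352. Book value $219,465.
Year 2: DB = ⌊$219,465 × 125%/10⌋ = $27,433; SL = ⌊$204,065/9⌋ = $22,673 → take DB $27,433. Book value $192,032.
Year 3: DB = ⌊$192,032 × 125%/10⌋ = $24,004; SL = ⌊$176,632/8⌋ = $22,079 → take DB $24,004. Book value $168,028.
Year 4: DB = ⌊$168,028 × 125%/10⌋ = $21,003; SL = ⌊$152,628/7⌋ = $21,804 → take SL $21,804. Book value $146,224.
Year 5: DB = ⌊$146,224 × 125%/10⌋ = $18,278; SL = ⌊$130,824/6⌋ = $21,804 → take SL $21,804. Book value $124,420.
Year 6: DB = ⌊$124,420 × 125%/10⌋ = $15,552; SL = ⌊$109,020/5⌋ = $21,804 → take SL $21,804. Book value $102,616.
Year 7: DB = ⌊$102,616 × 125%/10⌋ = $12,827; SL = ⌊$87,216/4⌋ = $21,804 → take SL $21,804. Book value $80,812.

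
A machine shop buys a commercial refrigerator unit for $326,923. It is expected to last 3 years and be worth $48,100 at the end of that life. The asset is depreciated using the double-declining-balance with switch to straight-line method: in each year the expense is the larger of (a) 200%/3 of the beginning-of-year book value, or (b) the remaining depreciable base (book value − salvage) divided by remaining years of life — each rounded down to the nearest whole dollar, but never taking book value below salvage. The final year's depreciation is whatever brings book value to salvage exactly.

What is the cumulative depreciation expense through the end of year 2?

Depreciable base = $326,923 − $48,100 = $278,823.
Year 1: DB = ⌊$326,923 × 200%/3⌋ = $217,948; SL = ⌊$278,823/3⌋ = $92,941 → take DB $217,948. Book value $108,975.
Year 2: DB = ⌊$108,975 × 200%/3⌋ = $72,650; SL = ⌊$60,875/2⌋ = $30,437 → take DB $72,650, capped at $60,875. Book value $48,100.
Accumulated through year 2 = $326,923 − $48,100 = $278,823.

$278,823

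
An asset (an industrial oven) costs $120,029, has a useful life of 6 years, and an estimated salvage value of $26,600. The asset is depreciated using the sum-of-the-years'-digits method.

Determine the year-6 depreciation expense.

$4,449

Depreciable base = $120,029 − $26,600 = $93,429.
Sum of the years' digits = 6+5+4+3+2+1 = 21.
Year 1: $93,429 × 6/21 = $26,694. Book value $93,335.
Year 2: $93,429 × 5/21 = $22,245. Book value $71,090.
Year 3: $93,429 × 4/21 = $17,796. Book value $53,294.
Year 4: $93,429 × 3/21 = $13,347. Book value $39,947.
Year 5: $93,429 × 2/21 = $8,898. Book value $31,049.
Year 6: $93,429 × 1/21 = $4,449. Book value $26,600.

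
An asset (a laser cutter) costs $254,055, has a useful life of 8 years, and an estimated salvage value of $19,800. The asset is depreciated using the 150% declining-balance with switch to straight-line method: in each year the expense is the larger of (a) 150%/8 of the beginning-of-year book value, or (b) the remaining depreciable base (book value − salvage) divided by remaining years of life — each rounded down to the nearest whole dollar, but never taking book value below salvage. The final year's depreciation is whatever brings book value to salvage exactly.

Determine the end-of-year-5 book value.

Depreciable base = $254,055 − $19,800 = $234,255.
Year 1: DB = ⌊$254,055 × 150%/8⌋ = $47,635; SL = ⌊$234,255/8⌋ = $29,281 → take DB $47,635. Book value $206,420.
Year 2: DB = ⌊$206,420 × 150%/8⌋ = $38,703; SL = ⌊$186,620/7⌋ = $26,660 → take DB $38,703. Book value $167,717.
Year 3: DB = ⌊$167,717 × 150%/8⌋ = $31,446; SL = ⌊$147,917/6⌋ = $24,652 → take DB $31,446. Book value $136,271.
Year 4: DB = ⌊$136,271 × 150%/8⌋ = $25,550; SL = ⌊$116,471/5⌋ = $23,294 → take DB $25,550. Book value $110,721.
Year 5: DB = ⌊$110,721 × 150%/8⌋ = $20,760; SL = ⌊$90,921/4⌋ = $22,730 → take SL $22,730. Book value $87,991.

$87,991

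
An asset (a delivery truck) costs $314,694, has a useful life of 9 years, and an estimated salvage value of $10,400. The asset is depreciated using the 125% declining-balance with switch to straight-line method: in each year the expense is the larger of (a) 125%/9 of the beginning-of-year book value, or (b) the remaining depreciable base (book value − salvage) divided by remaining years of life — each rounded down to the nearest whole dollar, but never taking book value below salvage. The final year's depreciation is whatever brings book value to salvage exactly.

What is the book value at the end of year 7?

$73,914

Depreciable base = $314,694 − $10,400 = $304,294.
Year 1: DB = ⌊$314,694 × 125%/9⌋ = $43,707; SL = ⌊$304,294/9⌋ = $33,810 → take DB $43,707. Book value $270,987.
Year 2: DB = ⌊$270,987 × 125%/9⌋ = $37,637; SL = ⌊$260,587/8⌋ = $32,573 → take DB $37,637. Book value $233,350.
Year 3: DB = ⌊$233,350 × 125%/9⌋ = $32,409; SL = ⌊$222,950/7⌋ = $31,850 → take DB $32,409. Book value $200,941.
Year 4: DB = ⌊$200,941 × 125%/9⌋ = $27,908; SL = ⌊$190,541/6⌋ = $31,756 → take SL $31,756. Book value $169,185.
Year 5: DB = ⌊$169,185 × 125%/9⌋ = $23,497; SL = ⌊$158,785/5⌋ = $31,757 → take SL $31,757. Book value $137,428.
Year 6: DB = ⌊$137,428 × 125%/9⌋ = $19,087; SL = ⌊$127,028/4⌋ = $31,757 → take SL $31,757. Book value $105,671.
Year 7: DB = ⌊$105,671 × 125%/9⌋ = $14,676; SL = ⌊$95,271/3⌋ = $31,757 → take SL $31,757. Book value $73,914.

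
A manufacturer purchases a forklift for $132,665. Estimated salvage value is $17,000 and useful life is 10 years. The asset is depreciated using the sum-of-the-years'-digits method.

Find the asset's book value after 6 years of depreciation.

Depreciable base = $132,665 − $17,000 = $115,665.
Sum of the years' digits = 10+9+8+7+6+5+4+3+2+1 = 55.
Year 1: $115,665 × 10/55 = $21,030. Book value $111,635.
Year 2: $115,665 × 9/55 = $18,927. Book value $92,708.
Year 3: $115,665 × 8/55 = $16,824. Book value $75,884.
Year 4: $115,665 × 7/55 = $14,721. Book value $61,163.
Year 5: $115,665 × 6/55 = $12,618. Book value $48,545.
Year 6: $115,665 × 5/55 = $10,515. Book value $38,030.

$38,030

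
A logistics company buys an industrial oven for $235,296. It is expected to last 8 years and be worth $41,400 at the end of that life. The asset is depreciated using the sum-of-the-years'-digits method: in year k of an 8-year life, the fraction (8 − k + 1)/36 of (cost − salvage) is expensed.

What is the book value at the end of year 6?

$57,558

Depreciable base = $235,296 − $41,400 = $193,896.
Sum of the years' digits = 8+7+6+5+4+3+2+1 = 36.
Year 1: $193,896 × 8/36 = $43,088. Book value $192,208.
Year 2: $193,896 × 7/36 = $37,702. Book value $154,506.
Year 3: $193,896 × 6/36 = $32,316. Book value $122,190.
Year 4: $193,896 × 5/36 = $26,930. Book value $95,260.
Year 5: $193,896 × 4/36 = $21,544. Book value $73,716.
Year 6: $193,896 × 3/36 = $16,158. Book value $57,558.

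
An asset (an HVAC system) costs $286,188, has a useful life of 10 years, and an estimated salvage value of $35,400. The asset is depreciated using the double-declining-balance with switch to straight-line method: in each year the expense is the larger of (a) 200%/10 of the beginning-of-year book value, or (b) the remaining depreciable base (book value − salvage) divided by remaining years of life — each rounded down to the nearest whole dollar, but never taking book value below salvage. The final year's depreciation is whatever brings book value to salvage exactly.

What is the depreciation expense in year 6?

$18,756

Depreciable base = $286,188 − $35,400 = $250,788.
Year 1: DB = ⌊$286,188 × 200%/10⌋ = $57,237; SL = ⌊$250,788/10⌋ = $25,078 → take DB $57,237. Book value $228,951.
Year 2: DB = ⌊$228,951 × 200%/10⌋ = $45,790; SL = ⌊$193,551/9⌋ = $21,505 → take DB $45,790. Book value $183,161.
Year 3: DB = ⌊$183,161 × 200%/10⌋ = $36,632; SL = ⌊$147,761/8⌋ = $18,470 → take DB $36,632. Book value $146,529.
Year 4: DB = ⌊$146,529 × 200%/10⌋ = $29,305; SL = ⌊$111,129/7⌋ = $15,875 → take DB $29,305. Book value $117,224.
Year 5: DB = ⌊$117,224 × 200%/10⌋ = $23,444; SL = ⌊$81,824/6⌋ = $13,637 → take DB $23,444. Book value $93,780.
Year 6: DB = ⌊$93,780 × 200%/10⌋ = $18,756; SL = ⌊$58,380/5⌋ = $11,676 → take DB $18,756. Book value $75,024.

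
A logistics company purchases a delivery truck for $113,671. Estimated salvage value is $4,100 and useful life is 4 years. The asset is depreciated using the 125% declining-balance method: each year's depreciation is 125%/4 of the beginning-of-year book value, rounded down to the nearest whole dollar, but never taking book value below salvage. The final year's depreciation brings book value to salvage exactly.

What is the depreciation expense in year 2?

$24,421

Depreciable base = $113,671 − $4,100 = $109,571.
Year 1: ⌊$113,671 × 125%/4⌋ = $35,522. Book value $78,149.
Year 2: ⌊$78,149 × 125%/4⌋ = $24,421. Book value $53,728.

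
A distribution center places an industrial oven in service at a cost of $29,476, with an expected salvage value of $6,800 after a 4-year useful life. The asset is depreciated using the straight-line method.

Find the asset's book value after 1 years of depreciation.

$23,807

Depreciable base = $29,476 − $6,800 = $22,676.
Annual expense = $22,676 / 4 = $5,669.
End of year 1: book value $23,807.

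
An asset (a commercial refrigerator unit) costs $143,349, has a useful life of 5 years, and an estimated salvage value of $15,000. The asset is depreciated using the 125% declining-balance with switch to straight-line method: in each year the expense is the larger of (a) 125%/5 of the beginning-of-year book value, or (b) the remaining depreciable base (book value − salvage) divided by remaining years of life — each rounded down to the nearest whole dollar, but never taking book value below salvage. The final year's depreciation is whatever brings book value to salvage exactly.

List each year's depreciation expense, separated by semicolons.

Depreciable base = $143,349 − $15,000 = $128,349.
Year 1: DB = ⌊$143,349 × 125%/5⌋ = $35,837; SL = ⌊$128,349/5⌋ = $25,669 → take DB $35,837. Book value $107,512.
Year 2: DB = ⌊$107,512 × 125%/5⌋ = $26,878; SL = ⌊$92,512/4⌋ = $23,128 → take DB $26,878. Book value $80,634.
Year 3: DB = ⌊$80,634 × 125%/5⌋ = $20,158; SL = ⌊$65,634/3⌋ = $21,878 → take SL $21,878. Book value $58,756.
Year 4: DB = ⌊$58,756 × 125%/5⌋ = $14,689; SL = ⌊$43,756/2⌋ = $21,878 → take SL $21,878. Book value $36,878.
Year 5 (final): $36,878 − $15,000 = $21,878. Book value $15,000.

$35,837; $26,878; $21,878; $21,878; $21,878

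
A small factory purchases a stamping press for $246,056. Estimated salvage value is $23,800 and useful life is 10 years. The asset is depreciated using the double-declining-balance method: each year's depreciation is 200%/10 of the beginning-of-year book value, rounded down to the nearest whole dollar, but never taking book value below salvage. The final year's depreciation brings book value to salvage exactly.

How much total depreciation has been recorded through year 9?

$213,029

Depreciable base = $246,056 − $23,800 = $222,256.
Year 1: ⌊$246,056 × 200%/10⌋ = $49,211. Book value $196,845.
Year 2: ⌊$196,845 × 200%/10⌋ = $39,369. Book value $157,476.
Year 3: ⌊$157,476 × 200%/10⌋ = $31,495. Book value $125,981.
Year 4: ⌊$125,981 × 200%/10⌋ = $25,196. Book value $100,785.
Year 5: ⌊$100,785 × 200%/10⌋ = $20,157. Book value $80,628.
Year 6: ⌊$80,628 × 200%/10⌋ = $16,125. Book value $64,503.
Year 7: ⌊$64,503 × 200%/10⌋ = $12,900. Book value $51,603.
Year 8: ⌊$51,603 × 200%/10⌋ = $10,320. Book value $41,283.
Year 9: ⌊$41,283 × 200%/10⌋ = $8,256. Book value $33,027.
Accumulated through year 9 = $246,056 − $33,027 = $213,029.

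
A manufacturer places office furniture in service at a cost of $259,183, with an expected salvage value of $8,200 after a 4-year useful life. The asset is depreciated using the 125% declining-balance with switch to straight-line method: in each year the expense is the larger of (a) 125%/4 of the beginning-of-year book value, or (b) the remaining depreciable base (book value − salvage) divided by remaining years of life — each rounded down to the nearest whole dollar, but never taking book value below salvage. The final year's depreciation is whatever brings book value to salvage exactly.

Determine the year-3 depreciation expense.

$56,663

Depreciable base = $259,183 − $8,200 = $250,983.
Year 1: DB = ⌊$259,183 × 125%/4⌋ = $80,994; SL = ⌊$250,983/4⌋ = $62,745 → take DB $80,994. Book value $178,189.
Year 2: DB = ⌊$178,189 × 125%/4⌋ = $55,684; SL = ⌊$169,989/3⌋ = $56,663 → take SL $56,663. Book value $121,526.
Year 3: DB = ⌊$121,526 × 125%/4⌋ = $37,976; SL = ⌊$113,326/2⌋ = $56,663 → take SL $56,663. Book value $64,863.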